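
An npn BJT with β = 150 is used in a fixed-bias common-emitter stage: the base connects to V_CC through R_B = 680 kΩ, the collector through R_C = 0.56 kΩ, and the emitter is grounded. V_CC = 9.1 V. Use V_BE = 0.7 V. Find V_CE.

V_CE ≈ 8.1 V

Base loop: V_CC = I_B·R_B + V_BE, so I_B = (9.1 − 0.7)/680 kΩ = 0.0124 mA.
In the active region I_C = β·I_B = 150 × 0.0124 = 1.85 mA.
Collector loop: V_CE = V_CC − I_C·R_C = 9.1 − 1.85×0.56 = 8.06 V.
Since V_CE = 8.06 V > V_CE(sat) ≈ 0.2 V, the transistor is in the active region as assumed.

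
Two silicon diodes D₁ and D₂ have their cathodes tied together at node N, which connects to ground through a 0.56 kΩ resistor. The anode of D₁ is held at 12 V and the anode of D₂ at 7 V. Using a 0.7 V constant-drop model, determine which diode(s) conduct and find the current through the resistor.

Assume both conduct. Then node N would need to be at both 12−0.7 = 11.3 V and 7−0.7 = 6.3 V, which is impossible.
Assume only D₁ conducts: V_N = 12 − 0.7 = 11.3 V, so I_R = 11.3/0.56 = 20.2 mA.
Check D₂: its anode-to-cathode voltage is 7 − 11.3 = -4.3 V < 0.7 V, so it is off. The assumption is consistent.

Only D₁ conducts; I_R ≈ 20 mA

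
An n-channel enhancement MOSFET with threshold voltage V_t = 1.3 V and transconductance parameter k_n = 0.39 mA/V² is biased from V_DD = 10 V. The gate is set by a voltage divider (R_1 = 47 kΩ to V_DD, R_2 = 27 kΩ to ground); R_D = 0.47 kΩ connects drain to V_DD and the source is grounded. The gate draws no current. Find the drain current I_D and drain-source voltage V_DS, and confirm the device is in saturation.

V_G = V_DD·R_2/(R_1+R_2) = 10×27/74 = 3.65 V. With the source grounded, V_GS = V_G = 3.65 V.
Assume saturation: I_D = (k_n/2)(V_GS − V_t)² = (0.39/2)×(3.65 − 1.3)² = 0.195×2.35² = 1.08 mA.
V_DS = V_DD − I_D·R_D = 10 − 1.08×0.47 = 9.49 V.
Saturation requires V_DS ≥ V_GS − V_t = 2.35 V; 9.49 ≥ 2.35 ✓.

I_D ≈ 1.1 mA, V_DS ≈ 9.5 V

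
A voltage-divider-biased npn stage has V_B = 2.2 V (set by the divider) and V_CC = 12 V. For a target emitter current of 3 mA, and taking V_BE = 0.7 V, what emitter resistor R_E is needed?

R_E ≈ 0.5 kΩ

V_E = V_B − V_BE = 2.2 − 0.7 = 1.5 V.
R_E = V_E / I_E = 1.5 / 3 = 0.5 kΩ.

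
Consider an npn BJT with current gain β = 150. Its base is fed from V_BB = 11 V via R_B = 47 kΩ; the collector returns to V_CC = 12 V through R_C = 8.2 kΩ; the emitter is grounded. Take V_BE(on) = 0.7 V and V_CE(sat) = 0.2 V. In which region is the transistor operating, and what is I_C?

saturation; I_C ≈ 1.4 mA

Assume active: I_B = (11 − 0.7)/47 = 0.219 mA, giving I_C = β·I_B = 32.9 mA.
But then V_CE = 12 − 32.9×8.2 = -258 V < V_CE(sat) = 0.2 V — impossible in the active region.
So the transistor is saturated. With V_CE = 0.2 V, I_C = (V_CC − 0.2)/R_C = 11.8/8.2 = 1.44 mA.
Check: β·I_B = 32.9 mA > I_C = 1.44 mA, confirming saturation.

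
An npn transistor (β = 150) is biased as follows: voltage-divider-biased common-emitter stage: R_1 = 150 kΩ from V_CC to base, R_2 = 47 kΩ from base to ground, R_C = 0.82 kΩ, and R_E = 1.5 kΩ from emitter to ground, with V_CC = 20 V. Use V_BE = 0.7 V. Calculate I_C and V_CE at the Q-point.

I_C ≈ 2.3 mA, V_CE ≈ 15 V

Thevenize the base divider: V_Th = V_CC·R_2/(R_1+R_2) = 20×47/197 = 4.77 V, R_Th = R_1‖R_2 = 35.8 kΩ.
Base-emitter loop: V_Th = I_B·R_Th + V_BE + (β+1)I_B·R_E, so I_B = (4.77 − 0.7) / (35.8 + 151×1.5) = 0.0155 mA.
I_C = β·I_B = 150×0.0155 = 2.33 mA, and I_E = (β+1)I_B = 2.34 mA.
V_CE = V_CC − I_C·R_C − I_E·R_E = 20 − 2.33×0.82 − 2.34×1.5 = 14.6 V.
V_CE = 14.6 V > 0.2 V confirms active-region operation.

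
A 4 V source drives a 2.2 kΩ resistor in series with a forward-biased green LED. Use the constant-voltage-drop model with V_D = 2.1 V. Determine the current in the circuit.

KVL around the loop: 4 = V_D + I·R = 2.1 + I × 2.2 kΩ.
So I = (4 − 2.1) / 2.2 kΩ = 1.9 / 2.2 = 0.864 mA.

I ≈ 0.86 mA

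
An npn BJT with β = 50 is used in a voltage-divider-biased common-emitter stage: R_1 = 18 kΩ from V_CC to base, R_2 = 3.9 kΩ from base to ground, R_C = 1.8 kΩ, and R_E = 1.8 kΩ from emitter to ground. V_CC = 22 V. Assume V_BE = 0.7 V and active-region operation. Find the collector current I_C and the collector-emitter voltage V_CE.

Thevenize the base divider: V_Th = V_CC·R_2/(R_1+R_2) = 22×3.9/21.9 = 3.92 V, R_Th = R_1‖R_2 = 3.21 kΩ.
Base-emitter loop: V_Th = I_B·R_Th + V_BE + (β+1)I_B·R_E, so I_B = (3.92 − 0.7) / (3.21 + 51×1.8) = 0.0339 mA.
I_C = β·I_B = 50×0.0339 = 1.69 mA, and I_E = (β+1)I_B = 1.73 mA.
V_CE = V_CC − I_C·R_C − I_E·R_E = 22 − 1.69×1.8 − 1.73×1.8 = 15.8 V.
V_CE = 15.8 V > 0.2 V confirms active-region operation.

I_C ≈ 1.7 mA, V_CE ≈ 16 V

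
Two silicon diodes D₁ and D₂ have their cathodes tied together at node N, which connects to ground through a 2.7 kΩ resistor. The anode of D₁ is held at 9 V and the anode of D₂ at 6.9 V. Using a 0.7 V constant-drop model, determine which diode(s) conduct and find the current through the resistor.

Only D₁ conducts; I_R ≈ 3.1 mA

Assume both conduct. Then node N would need to be at both 9−0.7 = 8.3 V and 6.9−0.7 = 6.2 V, which is impossible.
Assume only D₁ conducts: V_N = 9 − 0.7 = 8.3 V, so I_R = 8.3/2.7 = 3.07 mA.
Check D₂: its anode-to-cathode voltage is 6.9 − 8.3 = -1.4 V < 0.7 V, so it is off. The assumption is consistent.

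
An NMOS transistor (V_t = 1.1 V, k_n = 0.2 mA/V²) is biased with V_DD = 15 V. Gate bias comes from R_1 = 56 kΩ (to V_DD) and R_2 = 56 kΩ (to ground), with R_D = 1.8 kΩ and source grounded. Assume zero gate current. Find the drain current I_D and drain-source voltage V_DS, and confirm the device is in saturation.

V_G = V_DD·R_2/(R_1+R_2) = 15×56/112 = 7.5 V. With the source grounded, V_GS = V_G = 7.5 V.
Assume saturation: I_D = (k_n/2)(V_GS − V_t)² = (0.2/2)×(7.5 − 1.1)² = 0.1×6.4² = 4.1 mA.
V_DS = V_DD − I_D·R_D = 15 − 4.1×1.8 = 7.63 V.
Saturation requires V_DS ≥ V_GS − V_t = 6.4 V; 7.63 ≥ 6.4 ✓.

I_D ≈ 4.1 mA, V_DS ≈ 7.6 V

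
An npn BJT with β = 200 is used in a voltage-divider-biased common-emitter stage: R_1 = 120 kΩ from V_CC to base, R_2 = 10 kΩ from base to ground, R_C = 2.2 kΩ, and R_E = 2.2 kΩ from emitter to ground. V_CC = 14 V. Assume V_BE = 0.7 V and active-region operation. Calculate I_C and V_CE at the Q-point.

Thevenize the base divider: V_Th = V_CC·R_2/(R_1+R_2) = 14×10/130 = 1.08 V, R_Th = R_1‖R_2 = 9.23 kΩ.
Base-emitter loop: V_Th = I_B·R_Th + V_BE + (β+1)I_B·R_E, so I_B = (1.08 − 0.7) / (9.23 + 201×2.2) = 0.000835 mA.
I_C = β·I_B = 200×0.000835 = 0.167 mA, and I_E = (β+1)I_B = 0.168 mA.
V_CE = V_CC − I_C·R_C − I_E·R_E = 14 − 0.167×2.2 − 0.168×2.2 = 13.3 V.
V_CE = 13.3 V > 0.2 V confirms active-region operation.

I_C ≈ 0.17 mA, V_CE ≈ 13 V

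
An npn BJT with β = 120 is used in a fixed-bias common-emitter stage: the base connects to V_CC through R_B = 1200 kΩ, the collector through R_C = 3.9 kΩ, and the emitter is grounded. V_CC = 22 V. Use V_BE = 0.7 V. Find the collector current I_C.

Base loop: V_CC = I_B·R_B + V_BE, so I_B = (22 − 0.7)/1200 kΩ = 0.0178 mA.
In the active region I_C = β·I_B = 120 × 0.0178 = 2.13 mA.
Collector loop: V_CE = V_CC − I_C·R_C = 22 − 2.13×3.9 = 13.7 V.
Since V_CE = 13.7 V > V_CE(sat) ≈ 0.2 V, the transistor is in the active region as assumed.

I_C ≈ 2.1 mA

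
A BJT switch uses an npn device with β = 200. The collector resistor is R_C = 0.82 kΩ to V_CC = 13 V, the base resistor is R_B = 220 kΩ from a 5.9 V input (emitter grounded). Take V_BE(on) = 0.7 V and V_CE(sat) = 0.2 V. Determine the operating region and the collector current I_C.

active; I_C ≈ 4.7 mA

Assume active. Base-emitter loop: I_B = (V_BB − V_BE)/R_B = (5.9 − 0.7)/220 = 0.0236 mA.
I_C = β·I_B = 200×0.0236 = 4.73 mA.
V_CE = V_CC − I_C·R_C = 13 − 4.73×0.82 = 9.12 V > V_CE(sat), so the active-region assumption holds.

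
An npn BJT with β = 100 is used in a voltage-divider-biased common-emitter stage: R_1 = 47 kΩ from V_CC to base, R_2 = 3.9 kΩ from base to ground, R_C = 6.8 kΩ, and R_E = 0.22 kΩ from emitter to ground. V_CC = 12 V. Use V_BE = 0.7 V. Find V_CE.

Thevenize the base divider: V_Th = V_CC·R_2/(R_1+R_2) = 12×3.9/50.9 = 0.919 V, R_Th = R_1‖R_2 = 3.6 kΩ.
Base-emitter loop: V_Th = I_B·R_Th + V_BE + (β+1)I_B·R_E, so I_B = (0.919 − 0.7) / (3.6 + 101×0.22) = 0.0085 mA.
I_C = β·I_B = 100×0.0085 = 0.85 mA, and I_E = (β+1)I_B = 0.858 mA.
V_CE = V_CC − I_C·R_C − I_E·R_E = 12 − 0.85×6.8 − 0.858×0.22 = 6.03 V.
V_CE = 6.03 V > 0.2 V confirms active-region operation.

V_CE ≈ 6 V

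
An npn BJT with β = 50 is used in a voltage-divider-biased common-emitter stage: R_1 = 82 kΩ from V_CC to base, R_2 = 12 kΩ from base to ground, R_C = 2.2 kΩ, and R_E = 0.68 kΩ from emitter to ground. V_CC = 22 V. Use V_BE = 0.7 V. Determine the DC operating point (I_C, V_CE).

I_C ≈ 2.3 mA, V_CE ≈ 15 V

Thevenize the base divider: V_Th = V_CC·R_2/(R_1+R_2) = 22×12/94 = 2.81 V, R_Th = R_1‖R_2 = 10.5 kΩ.
Base-emitter loop: V_Th = I_B·R_Th + V_BE + (β+1)I_B·R_E, so I_B = (2.81 − 0.7) / (10.5 + 51×0.68) = 0.0467 mA.
I_C = β·I_B = 50×0.0467 = 2.34 mA, and I_E = (β+1)I_B = 2.38 mA.
V_CE = V_CC − I_C·R_C − I_E·R_E = 22 − 2.34×2.2 − 2.38×0.68 = 15.2 V.
V_CE = 15.2 V > 0.2 V confirms active-region operation.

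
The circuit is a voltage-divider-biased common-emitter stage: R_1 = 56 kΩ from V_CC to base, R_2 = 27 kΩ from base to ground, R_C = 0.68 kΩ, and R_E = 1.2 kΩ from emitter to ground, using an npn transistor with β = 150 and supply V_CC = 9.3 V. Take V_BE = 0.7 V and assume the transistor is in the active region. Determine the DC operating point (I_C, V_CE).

I_C ≈ 1.7 mA, V_CE ≈ 6 V

Thevenize the base divider: V_Th = V_CC·R_2/(R_1+R_2) = 9.3×27/83 = 3.03 V, R_Th = R_1‖R_2 = 18.2 kΩ.
Base-emitter loop: V_Th = I_B·R_Th + V_BE + (β+1)I_B·R_E, so I_B = (3.03 − 0.7) / (18.2 + 151×1.2) = 0.0117 mA.
I_C = β·I_B = 150×0.0117 = 1.75 mA, and I_E = (β+1)I_B = 1.76 mA.
V_CE = V_CC − I_C·R_C − I_E·R_E = 9.3 − 1.75×0.68 − 1.76×1.2 = 6 V.
V_CE = 6 V > 0.2 V confirms active-region operation.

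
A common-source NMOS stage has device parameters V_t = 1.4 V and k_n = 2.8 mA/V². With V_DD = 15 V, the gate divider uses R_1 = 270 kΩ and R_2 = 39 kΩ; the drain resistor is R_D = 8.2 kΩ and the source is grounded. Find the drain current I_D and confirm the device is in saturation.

I_D ≈ 0.34 mA

V_G = V_DD·R_2/(R_1+R_2) = 15×39/309 = 1.89 V. With the source grounded, V_GS = V_G = 1.89 V.
Assume saturation: I_D = (k_n/2)(V_GS − V_t)² = (2.8/2)×(1.89 − 1.4)² = 1.4×0.493² = 0.341 mA.
V_DS = V_DD − I_D·R_D = 15 − 0.341×8.2 = 12.2 V.
Saturation requires V_DS ≥ V_GS − V_t = 0.493 V; 12.2 ≥ 0.493 ✓.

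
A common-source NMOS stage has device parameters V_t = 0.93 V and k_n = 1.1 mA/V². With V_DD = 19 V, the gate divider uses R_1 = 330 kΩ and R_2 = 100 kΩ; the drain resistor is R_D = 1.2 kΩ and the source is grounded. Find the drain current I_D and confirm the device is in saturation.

I_D ≈ 6.7 mA

V_G = V_DD·R_2/(R_1+R_2) = 19×100/430 = 4.42 V. With the source grounded, V_GS = V_G = 4.42 V.
Assume saturation: I_D = (k_n/2)(V_GS − V_t)² = (1.1/2)×(4.42 − 0.93)² = 0.55×3.49² = 6.69 mA.
V_DS = V_DD − I_D·R_D = 19 − 6.69×1.2 = 11 V.
Saturation requires V_DS ≥ V_GS − V_t = 3.49 V; 11 ≥ 3.49 ✓.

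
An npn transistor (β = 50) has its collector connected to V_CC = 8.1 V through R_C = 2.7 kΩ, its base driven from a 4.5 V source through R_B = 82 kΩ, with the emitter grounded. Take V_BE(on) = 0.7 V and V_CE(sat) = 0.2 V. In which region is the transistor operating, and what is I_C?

active; I_C ≈ 2.3 mA

Assume active. Base-emitter loop: I_B = (V_BB − V_BE)/R_B = (4.5 − 0.7)/82 = 0.0463 mA.
I_C = β·I_B = 50×0.0463 = 2.32 mA.
V_CE = V_CC − I_C·R_C = 8.1 − 2.32×2.7 = 1.84 V > V_CE(sat), so the active-region assumption holds.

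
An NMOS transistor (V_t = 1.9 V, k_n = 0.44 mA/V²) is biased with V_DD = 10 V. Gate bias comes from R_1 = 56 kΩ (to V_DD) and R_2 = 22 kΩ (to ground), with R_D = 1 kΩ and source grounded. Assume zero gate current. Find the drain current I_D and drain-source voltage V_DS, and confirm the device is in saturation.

I_D ≈ 0.19 mA, V_DS ≈ 9.8 V

V_G = V_DD·R_2/(R_1+R_2) = 10×22/78 = 2.82 V. With the source grounded, V_GS = V_G = 2.82 V.
Assume saturation: I_D = (k_n/2)(V_GS − V_t)² = (0.44/2)×(2.82 − 1.9)² = 0.22×0.921² = 0.186 mA.
V_DS = V_DD − I_D·R_D = 10 − 0.186×1 = 9.81 V.
Saturation requires V_DS ≥ V_GS − V_t = 0.921 V; 9.81 ≥ 0.921 ✓.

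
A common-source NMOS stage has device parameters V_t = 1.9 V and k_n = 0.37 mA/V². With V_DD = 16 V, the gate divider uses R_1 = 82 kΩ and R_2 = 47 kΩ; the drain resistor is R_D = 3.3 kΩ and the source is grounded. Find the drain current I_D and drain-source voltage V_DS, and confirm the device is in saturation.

V_G = V_DD·R_2/(R_1+R_2) = 16×47/129 = 5.83 V. With the source grounded, V_GS = V_G = 5.83 V.
Assume saturation: I_D = (k_n/2)(V_GS − V_t)² = (0.37/2)×(5.83 − 1.9)² = 0.185×3.93² = 2.86 mA.
V_DS = V_DD − I_D·R_D = 16 − 2.86×3.3 = 6.57 V.
Saturation requires V_DS ≥ V_GS − V_t = 3.93 V; 6.57 ≥ 3.93 ✓.

I_D ≈ 2.9 mA, V_DS ≈ 6.6 V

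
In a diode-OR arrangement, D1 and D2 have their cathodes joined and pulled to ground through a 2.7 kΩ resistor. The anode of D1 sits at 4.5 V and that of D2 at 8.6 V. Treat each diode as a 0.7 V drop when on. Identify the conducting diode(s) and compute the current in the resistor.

Assume both conduct. Then node N would need to be at both 4.5−0.7 = 3.8 V and 8.6−0.7 = 7.9 V, which is impossible.
Assume only D2 conducts: V_N = 8.6 − 0.7 = 7.9 V, so I_R = 7.9/2.7 = 2.93 mA.
Check D1: its anode-to-cathode voltage is 4.5 − 7.9 = -3.4 V < 0.7 V, so it is off. The assumption is consistent.

Only D2 conducts; I_R ≈ 2.9 mA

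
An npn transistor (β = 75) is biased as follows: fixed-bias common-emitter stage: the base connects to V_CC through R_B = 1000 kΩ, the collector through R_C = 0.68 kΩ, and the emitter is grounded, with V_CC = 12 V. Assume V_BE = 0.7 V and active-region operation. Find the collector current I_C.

I_C ≈ 0.85 mA

Base loop: V_CC = I_B·R_B + V_BE, so I_B = (12 − 0.7)/1000 kΩ = 0.0113 mA.
In the active region I_C = β·I_B = 75 × 0.0113 = 0.848 mA.
Collector loop: V_CE = V_CC − I_C·R_C = 12 − 0.848×0.68 = 11.4 V.
Since V_CE = 11.4 V > V_CE(sat) ≈ 0.2 V, the transistor is in the active region as assumed.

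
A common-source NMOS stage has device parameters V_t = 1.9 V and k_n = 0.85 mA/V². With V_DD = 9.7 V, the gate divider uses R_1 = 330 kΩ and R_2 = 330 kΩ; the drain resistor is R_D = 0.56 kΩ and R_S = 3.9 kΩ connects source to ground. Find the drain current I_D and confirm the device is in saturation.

V_G = V_DD·R_2/(R_1+R_2) = 9.7×330/660 = 4.85 V.
Assume saturation: I_D = (k_n/2)(V_GS − V_t)² with V_GS = V_G − I_D·R_S = 4.85 − 3.9·I_D.
Substituting gives 6.46·I_D² − 10.8·I_D + 3.7 = 0, with roots I_D = 0.483 or 1.18 mA.
The root I_D = 1.18 mA gives V_GS = 0.231 V ≤ V_t, so take I_D = 0.483 mA.
Then V_GS = 2.97 V and V_DS = V_DD − I_D(R_D+R_S) = 9.7 − 0.483×4.46 = 7.55 V.
Saturation requires V_DS ≥ V_GS − V_t = 1.07 V; 7.55 ≥ 1.07 ✓.

I_D ≈ 0.48 mA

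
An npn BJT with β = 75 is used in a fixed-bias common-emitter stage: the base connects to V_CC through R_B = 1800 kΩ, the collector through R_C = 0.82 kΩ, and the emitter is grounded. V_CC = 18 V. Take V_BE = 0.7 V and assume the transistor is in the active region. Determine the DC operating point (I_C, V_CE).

I_C ≈ 0.72 mA, V_CE ≈ 17 V

Base loop: V_CC = I_B·R_B + V_BE, so I_B = (18 − 0.7)/1800 kΩ = 0.00961 mA.
In the active region I_C = β·I_B = 75 × 0.00961 = 0.721 mA.
Collector loop: V_CE = V_CC − I_C·R_C = 18 − 0.721×0.82 = 17.4 V.
Since V_CE = 17.4 V > V_CE(sat) ≈ 0.2 V, the transistor is in the active region as assumed.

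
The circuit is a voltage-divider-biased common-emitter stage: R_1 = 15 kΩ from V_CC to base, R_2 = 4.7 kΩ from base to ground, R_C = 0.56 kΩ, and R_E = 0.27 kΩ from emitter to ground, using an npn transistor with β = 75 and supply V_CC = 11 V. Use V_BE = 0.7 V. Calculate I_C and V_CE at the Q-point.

Thevenize the base divider: V_Th = V_CC·R_2/(R_1+R_2) = 11×4.7/19.7 = 2.62 V, R_Th = R_1‖R_2 = 3.58 kΩ.
Base-emitter loop: V_Th = I_B·R_Th + V_BE + (β+1)I_B·R_E, so I_B = (2.62 − 0.7) / (3.58 + 76×0.27) = 0.0799 mA.
I_C = β·I_B = 75×0.0799 = 5.99 mA, and I_E = (β+1)I_B = 6.07 mA.
V_CE = V_CC − I_C·R_C − I_E·R_E = 11 − 5.99×0.56 − 6.07×0.27 = 6.01 V.
V_CE = 6.01 V > 0.2 V confirms active-region operation.

I_C ≈ 6 mA, V_CE ≈ 6 V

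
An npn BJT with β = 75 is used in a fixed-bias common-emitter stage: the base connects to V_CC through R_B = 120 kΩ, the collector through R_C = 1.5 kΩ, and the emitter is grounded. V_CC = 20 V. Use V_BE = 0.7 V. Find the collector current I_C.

I_C ≈ 12 mA

Base loop: V_CC = I_B·R_B + V_BE, so I_B = (20 − 0.7)/120 kΩ = 0.161 mA.
In the active region I_C = β·I_B = 75 × 0.161 = 12.1 mA.
Collector loop: V_CE = V_CC − I_C·R_C = 20 − 12.1×1.5 = 1.91 V.
Since V_CE = 1.91 V > V_CE(sat) ≈ 0.2 V, the transistor is in the active region as assumed.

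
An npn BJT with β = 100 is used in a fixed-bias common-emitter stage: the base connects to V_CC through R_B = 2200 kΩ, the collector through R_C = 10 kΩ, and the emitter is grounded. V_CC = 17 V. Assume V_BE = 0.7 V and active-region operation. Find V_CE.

Base loop: V_CC = I_B·R_B + V_BE, so I_B = (17 − 0.7)/2200 kΩ = 0.00741 mA.
In the active region I_C = β·I_B = 100 × 0.00741 = 0.741 mA.
Collector loop: V_CE = V_CC − I_C·R_C = 17 − 0.741×10 = 9.59 V.
Since V_CE = 9.59 V > V_CE(sat) ≈ 0.2 V, the transistor is in the active region as assumed.

V_CE ≈ 9.6 V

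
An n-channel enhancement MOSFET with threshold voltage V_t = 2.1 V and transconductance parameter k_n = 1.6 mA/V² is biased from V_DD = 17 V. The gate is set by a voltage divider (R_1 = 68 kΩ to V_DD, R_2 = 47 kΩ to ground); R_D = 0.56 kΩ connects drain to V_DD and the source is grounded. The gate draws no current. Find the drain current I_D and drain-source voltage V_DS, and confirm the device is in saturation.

V_G = V_DD·R_2/(R_1+R_2) = 17×47/115 = 6.95 V. With the source grounded, V_GS = V_G = 6.95 V.
Assume saturation: I_D = (k_n/2)(V_GS − V_t)² = (1.6/2)×(6.95 − 2.1)² = 0.8×4.85² = 18.8 mA.
V_DS = V_DD − I_D·R_D = 17 − 18.8×0.56 = 6.47 V.
Saturation requires V_DS ≥ V_GS − V_t = 4.85 V; 6.47 ≥ 4.85 ✓.

I_D ≈ 19 mA, V_DS ≈ 6.5 V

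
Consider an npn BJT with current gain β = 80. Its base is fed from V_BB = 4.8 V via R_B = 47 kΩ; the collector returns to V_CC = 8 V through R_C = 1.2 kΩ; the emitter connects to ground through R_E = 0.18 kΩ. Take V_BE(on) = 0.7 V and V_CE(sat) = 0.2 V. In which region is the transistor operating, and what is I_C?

Assume active. Base-emitter loop: I_B = (V_BB − V_BE)/(R_B + (β+1)R_E) = (4.8 − 0.7)/(47 + 81×0.18) = 0.0666 mA.
I_C = β·I_B = 80×0.0666 = 5.33 mA.
V_CE = V_CC − I_C·R_C − I_E·R_E = 8 − 5.33×1.2 − 5.39×0.18 = 0.638 V > V_CE(sat), so the active-region assumption holds.

active; I_C ≈ 5.3 mA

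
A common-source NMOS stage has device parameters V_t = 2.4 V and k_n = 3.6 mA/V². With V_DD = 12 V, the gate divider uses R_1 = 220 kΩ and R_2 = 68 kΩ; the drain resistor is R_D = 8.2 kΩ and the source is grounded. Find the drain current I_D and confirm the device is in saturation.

I_D ≈ 0.34 mA

V_G = V_DD·R_2/(R_1+R_2) = 12×68/288 = 2.83 V. With the source grounded, V_GS = V_G = 2.83 V.
Assume saturation: I_D = (k_n/2)(V_GS − V_t)² = (3.6/2)×(2.83 − 2.4)² = 1.8×0.433² = 0.338 mA.
V_DS = V_DD − I_D·R_D = 12 − 0.338×8.2 = 9.23 V.
Saturation requires V_DS ≥ V_GS − V_t = 0.433 V; 9.23 ≥ 0.433 ✓.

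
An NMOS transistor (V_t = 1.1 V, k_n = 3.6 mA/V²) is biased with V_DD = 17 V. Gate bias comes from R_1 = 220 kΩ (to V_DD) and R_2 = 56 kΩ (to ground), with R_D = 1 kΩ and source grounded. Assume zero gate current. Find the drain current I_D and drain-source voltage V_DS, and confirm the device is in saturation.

V_G = V_DD·R_2/(R_1+R_2) = 17×56/276 = 3.45 V. With the source grounded, V_GS = V_G = 3.45 V.
Assume saturation: I_D = (k_n/2)(V_GS − V_t)² = (3.6/2)×(3.45 − 1.1)² = 1.8×2.35² = 9.93 mA.
V_DS = V_DD − I_D·R_D = 17 − 9.93×1 = 7.07 V.
Saturation requires V_DS ≥ V_GS − V_t = 2.35 V; 7.07 ≥ 2.35 ✓.

I_D ≈ 9.9 mA, V_DS ≈ 7.1 V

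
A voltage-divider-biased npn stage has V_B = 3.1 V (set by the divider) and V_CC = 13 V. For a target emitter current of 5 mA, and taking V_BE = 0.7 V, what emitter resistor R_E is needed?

R_E ≈ 0.48 kΩ

V_E = V_B − V_BE = 3.1 − 0.7 = 2.4 V.
R_E = V_E / I_E = 2.4 / 5 = 0.48 kΩ.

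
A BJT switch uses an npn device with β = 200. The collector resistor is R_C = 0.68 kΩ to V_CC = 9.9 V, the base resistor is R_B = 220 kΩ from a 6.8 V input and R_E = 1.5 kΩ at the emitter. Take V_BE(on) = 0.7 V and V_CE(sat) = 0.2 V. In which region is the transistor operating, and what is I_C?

active; I_C ≈ 2.3 mA

Assume active. Base-emitter loop: I_B = (V_BB − V_BE)/(R_B + (β+1)R_E) = (6.8 − 0.7)/(220 + 201×1.5) = 0.0117 mA.
I_C = β·I_B = 200×0.0117 = 2.34 mA.
V_CE = V_CC − I_C·R_C − I_E·R_E = 9.9 − 2.34×0.68 − 2.35×1.5 = 4.78 V > V_CE(sat), so the active-region assumption holds.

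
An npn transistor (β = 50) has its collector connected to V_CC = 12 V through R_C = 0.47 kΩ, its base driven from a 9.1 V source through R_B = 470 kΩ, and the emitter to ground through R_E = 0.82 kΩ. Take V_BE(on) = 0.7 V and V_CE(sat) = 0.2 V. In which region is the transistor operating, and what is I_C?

active; I_C ≈ 0.82 mA

Assume active. Base-emitter loop: I_B = (V_BB − V_BE)/(R_B + (β+1)R_E) = (9.1 − 0.7)/(470 + 51×0.82) = 0.0164 mA.
I_C = β·I_B = 50×0.0164 = 0.821 mA.
V_CE = V_CC − I_C·R_C − I_E·R_E = 12 − 0.821×0.47 − 0.837×0.82 = 10.9 V > V_CE(sat), so the active-region assumption holds.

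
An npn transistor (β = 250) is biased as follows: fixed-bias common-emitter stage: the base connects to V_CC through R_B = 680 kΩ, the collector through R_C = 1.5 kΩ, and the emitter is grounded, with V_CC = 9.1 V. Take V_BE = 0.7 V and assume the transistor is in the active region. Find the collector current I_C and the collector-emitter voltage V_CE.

I_C ≈ 3.1 mA, V_CE ≈ 4.5 V

Base loop: V_CC = I_B·R_B + V_BE, so I_B = (9.1 − 0.7)/680 kΩ = 0.0124 mA.
In the active region I_C = β·I_B = 250 × 0.0124 = 3.09 mA.
Collector loop: V_CE = V_CC − I_C·R_C = 9.1 − 3.09×1.5 = 4.47 V.
Since V_CE = 4.47 V > V_CE(sat) ≈ 0.2 V, the transistor is in the active region as assumed.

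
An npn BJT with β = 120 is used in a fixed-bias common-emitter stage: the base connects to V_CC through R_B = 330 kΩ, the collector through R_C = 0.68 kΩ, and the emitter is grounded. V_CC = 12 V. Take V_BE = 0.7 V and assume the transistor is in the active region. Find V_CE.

V_CE ≈ 9.2 V

Base loop: V_CC = I_B·R_B + V_BE, so I_B = (12 − 0.7)/330 kΩ = 0.0342 mA.
In the active region I_C = β·I_B = 120 × 0.0342 = 4.11 mA.
Collector loop: V_CE = V_CC − I_C·R_C = 12 − 4.11×0.68 = 9.21 V.
Since V_CE = 9.21 V > V_CE(sat) ≈ 0.2 V, the transistor is in the active region as assumed.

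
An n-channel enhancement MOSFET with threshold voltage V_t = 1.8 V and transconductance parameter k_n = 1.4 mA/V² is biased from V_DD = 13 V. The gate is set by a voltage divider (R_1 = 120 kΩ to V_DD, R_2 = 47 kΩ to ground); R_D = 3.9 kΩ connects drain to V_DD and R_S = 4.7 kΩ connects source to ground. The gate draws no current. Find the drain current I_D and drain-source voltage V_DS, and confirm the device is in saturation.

I_D ≈ 0.26 mA, V_DS ≈ 11 V

V_G = V_DD·R_2/(R_1+R_2) = 13×47/167 = 3.66 V.
Assume saturation: I_D = (k_n/2)(V_GS − V_t)² with V_GS = V_G − I_D·R_S = 3.66 − 4.7·I_D.
Substituting gives 15.5·I_D² − 13.2·I_D + 2.42 = 0, with roots I_D = 0.265 or 0.591 mA.
The root I_D = 0.591 mA gives V_GS = 0.881 V ≤ V_t, so take I_D = 0.265 mA.
Then V_GS = 2.41 V and V_DS = V_DD − I_D(R_D+R_S) = 13 − 0.265×8.6 = 10.7 V.
Saturation requires V_DS ≥ V_GS − V_t = 0.615 V; 10.7 ≥ 0.615 ✓.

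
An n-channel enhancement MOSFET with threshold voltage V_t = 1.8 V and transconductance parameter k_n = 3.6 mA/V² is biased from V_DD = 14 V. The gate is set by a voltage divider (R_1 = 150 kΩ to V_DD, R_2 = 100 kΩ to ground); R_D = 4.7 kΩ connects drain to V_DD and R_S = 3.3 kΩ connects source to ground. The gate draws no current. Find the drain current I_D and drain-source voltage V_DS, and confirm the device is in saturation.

I_D ≈ 0.93 mA, V_DS ≈ 6.5 V

V_G = V_DD·R_2/(R_1+R_2) = 14×100/250 = 5.6 V.
Assume saturation: I_D = (k_n/2)(V_GS − V_t)² with V_GS = V_G − I_D·R_S = 5.6 − 3.3·I_D.
Substituting gives 19.6·I_D² − 46.1·I_D + 26 = 0, with roots I_D = 0.933 or 1.42 mA.
The root I_D = 1.42 mA gives V_GS = 0.912 V ≤ V_t, so take I_D = 0.933 mA.
Then V_GS = 2.52 V and V_DS = V_DD − I_D(R_D+R_S) = 14 − 0.933×8 = 6.53 V.
Saturation requires V_DS ≥ V_GS − V_t = 0.72 V; 6.53 ≥ 0.72 ✓.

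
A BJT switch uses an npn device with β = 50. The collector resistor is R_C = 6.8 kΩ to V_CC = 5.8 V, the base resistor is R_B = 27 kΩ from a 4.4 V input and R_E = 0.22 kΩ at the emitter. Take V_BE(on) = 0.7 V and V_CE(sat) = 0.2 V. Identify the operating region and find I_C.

saturation; I_C ≈ 0.79 mA

Assume active: I_B = (4.4 − 0.7)/(27 + 51×0.22) = 0.0968 mA, I_C = β·I_B = 4.84 mA.
Then V_CE = 5.8 − 4.84×6.8 − 4.94×0.22 = -28.2 V < 0.2 V — the active assumption fails.
Re-solve with V_CE = 0.2 V. KCL at the emitter: V_E/R_E = (V_BB−0.7−V_E)/R_B + (V_CC−0.2−V_E)/R_C, giving V_E = 0.203 V.
I_C = (V_CC − 0.2 − V_E)/R_C = (5.6 − 0.203)/6.8 = 0.794 mA.
Check: I_B = (3.7 − 0.203)/27 = 0.13 mA, and β·I_B = 6.48 mA > I_C, confirming saturation.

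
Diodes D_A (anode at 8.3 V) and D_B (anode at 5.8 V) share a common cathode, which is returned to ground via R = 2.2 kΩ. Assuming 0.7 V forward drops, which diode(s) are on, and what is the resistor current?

Only D_A conducts; I_R ≈ 3.5 mA

Assume both conduct. Then node N would need to be at both 8.3−0.7 = 7.6 V and 5.8−0.7 = 5.1 V, which is impossible.
Assume only D_A conducts: V_N = 8.3 − 0.7 = 7.6 V, so I_R = 7.6/2.2 = 3.45 mA.
Check D_B: its anode-to-cathode voltage is 5.8 − 7.6 = -1.8 V < 0.7 V, so it is off. The assumption is consistent.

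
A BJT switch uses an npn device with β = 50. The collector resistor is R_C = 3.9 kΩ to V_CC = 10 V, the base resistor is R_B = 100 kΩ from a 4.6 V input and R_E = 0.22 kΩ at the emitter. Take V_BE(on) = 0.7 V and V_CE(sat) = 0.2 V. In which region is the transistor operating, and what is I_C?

Assume active. Base-emitter loop: I_B = (V_BB − V_BE)/(R_B + (β+1)R_E) = (4.6 − 0.7)/(100 + 51×0.22) = 0.0351 mA.
I_C = β·I_B = 50×0.0351 = 1.75 mA.
V_CE = V_CC − I_C·R_C − I_E·R_E = 10 − 1.75×3.9 − 1.79×0.22 = 2.77 V > V_CE(sat), so the active-region assumption holds.

active; I_C ≈ 1.8 mA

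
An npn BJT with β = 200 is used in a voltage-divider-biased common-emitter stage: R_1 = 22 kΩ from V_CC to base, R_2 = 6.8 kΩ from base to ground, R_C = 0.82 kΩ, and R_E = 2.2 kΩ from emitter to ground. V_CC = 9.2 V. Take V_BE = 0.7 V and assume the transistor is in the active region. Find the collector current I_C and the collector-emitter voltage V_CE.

Thevenize the base divider: V_Th = V_CC·R_2/(R_1+R_2) = 9.2×6.8/28.8 = 2.17 V, R_Th = R_1‖R_2 = 5.19 kΩ.
Base-emitter loop: V_Th = I_B·R_Th + V_BE + (β+1)I_B·R_E, so I_B = (2.17 − 0.7) / (5.19 + 201×2.2) = 0.00329 mA.
I_C = β·I_B = 200×0.00329 = 0.658 mA, and I_E = (β+1)I_B = 0.661 mA.
V_CE = V_CC − I_C·R_C − I_E·R_E = 9.2 − 0.658×0.82 − 0.661×2.2 = 7.21 V.
V_CE = 7.21 V > 0.2 V confirms active-region operation.

I_C ≈ 0.66 mA, V_CE ≈ 7.2 V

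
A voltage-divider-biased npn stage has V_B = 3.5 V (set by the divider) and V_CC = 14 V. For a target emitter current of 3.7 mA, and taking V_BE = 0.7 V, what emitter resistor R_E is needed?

R_E ≈ 0.76 kΩ

V_E = V_B − V_BE = 3.5 − 0.7 = 2.8 V.
R_E = V_E / I_E = 2.8 / 3.7 = 0.757 kΩ.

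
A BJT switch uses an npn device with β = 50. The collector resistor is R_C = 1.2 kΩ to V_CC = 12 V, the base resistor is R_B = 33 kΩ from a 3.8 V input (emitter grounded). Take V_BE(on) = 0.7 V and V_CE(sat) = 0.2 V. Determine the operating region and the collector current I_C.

active; I_C ≈ 4.7 mA

Assume active. Base-emitter loop: I_B = (V_BB − V_BE)/R_B = (3.8 − 0.7)/33 = 0.0939 mA.
I_C = β·I_B = 50×0.0939 = 4.7 mA.
V_CE = V_CC − I_C·R_C = 12 − 4.7×1.2 = 6.36 V > V_CE(sat), so the active-region assumption holds.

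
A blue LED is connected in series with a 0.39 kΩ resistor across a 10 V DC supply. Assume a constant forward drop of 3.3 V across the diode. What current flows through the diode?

I ≈ 17 mA

KVL around the loop: 10 = V_D + I·R = 3.3 + I × 0.39 kΩ.
So I = (10 − 3.3) / 0.39 kΩ = 6.7 / 0.39 = 17.2 mA.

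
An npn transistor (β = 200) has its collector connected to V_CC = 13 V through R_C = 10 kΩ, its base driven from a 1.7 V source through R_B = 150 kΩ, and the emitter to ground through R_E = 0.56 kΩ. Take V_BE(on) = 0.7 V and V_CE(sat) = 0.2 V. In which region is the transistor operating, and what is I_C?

Assume active. Base-emitter loop: I_B = (V_BB − V_BE)/(R_B + (β+1)R_E) = (1.7 − 0.7)/(150 + 201×0.56) = 0.00381 mA.
I_C = β·I_B = 200×0.00381 = 0.762 mA.
V_CE = V_CC − I_C·R_C − I_E·R_E = 13 − 0.762×10 − 0.766×0.56 = 4.95 V > V_CE(sat), so the active-region assumption holds.

active; I_C ≈ 0.76 mA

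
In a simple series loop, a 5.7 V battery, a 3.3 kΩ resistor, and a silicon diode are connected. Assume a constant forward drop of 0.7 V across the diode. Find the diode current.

I ≈ 1.5 mA

KVL around the loop: 5.7 = V_D + I·R = 0.7 + I × 3.3 kΩ.
So I = (5.7 − 0.7) / 3.3 kΩ = 5 / 3.3 = 1.52 mA.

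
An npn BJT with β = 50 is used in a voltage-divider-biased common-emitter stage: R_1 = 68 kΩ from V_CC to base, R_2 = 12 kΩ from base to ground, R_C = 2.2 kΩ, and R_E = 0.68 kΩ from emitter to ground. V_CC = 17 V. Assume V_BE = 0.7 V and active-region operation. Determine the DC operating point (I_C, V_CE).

Thevenize the base divider: V_Th = V_CC·R_2/(R_1+R_2) = 17×12/80 = 2.55 V, R_Th = R_1‖R_2 = 10.2 kΩ.
Base-emitter loop: V_Th = I_B·R_Th + V_BE + (β+1)I_B·R_E, so I_B = (2.55 − 0.7) / (10.2 + 51×0.68) = 0.0412 mA.
I_C = β·I_B = 50×0.0412 = 2.06 mA, and I_E = (β+1)I_B = 2.1 mA.
V_CE = V_CC − I_C·R_C − I_E·R_E = 17 − 2.06×2.2 − 2.1×0.68 = 11 V.
V_CE = 11 V > 0.2 V confirms active-region operation.

I_C ≈ 2.1 mA, V_CE ≈ 11 V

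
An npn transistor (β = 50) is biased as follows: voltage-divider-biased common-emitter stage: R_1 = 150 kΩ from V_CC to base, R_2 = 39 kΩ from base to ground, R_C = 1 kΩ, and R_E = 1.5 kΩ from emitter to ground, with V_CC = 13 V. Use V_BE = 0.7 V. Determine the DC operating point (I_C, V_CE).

I_C ≈ 0.92 mA, V_CE ≈ 11 V

Thevenize the base divider: V_Th = V_CC·R_2/(R_1+R_2) = 13×39/189 = 2.68 V, R_Th = R_1‖R_2 = 31 kΩ.
Base-emitter loop: V_Th = I_B·R_Th + V_BE + (β+1)I_B·R_E, so I_B = (2.68 − 0.7) / (31 + 51×1.5) = 0.0185 mA.
I_C = β·I_B = 50×0.0185 = 0.923 mA, and I_E = (β+1)I_B = 0.941 mA.
V_CE = V_CC − I_C·R_C − I_E·R_E = 13 − 0.923×1 − 0.941×1.5 = 10.7 V.
V_CE = 10.7 V > 0.2 V confirms active-region operation.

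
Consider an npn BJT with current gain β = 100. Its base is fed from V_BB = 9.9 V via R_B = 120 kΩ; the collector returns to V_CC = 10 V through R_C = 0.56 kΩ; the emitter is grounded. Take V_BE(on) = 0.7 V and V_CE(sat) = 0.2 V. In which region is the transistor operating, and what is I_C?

Assume active. Base-emitter loop: I_B = (V_BB − V_BE)/R_B = (9.9 − 0.7)/120 = 0.0767 mA.
I_C = β·I_B = 100×0.0767 = 7.67 mA.
V_CE = V_CC − I_C·R_C = 10 − 7.67×0.56 = 5.71 V > V_CE(sat), so the active-region assumption holds.

active; I_C ≈ 7.7 mA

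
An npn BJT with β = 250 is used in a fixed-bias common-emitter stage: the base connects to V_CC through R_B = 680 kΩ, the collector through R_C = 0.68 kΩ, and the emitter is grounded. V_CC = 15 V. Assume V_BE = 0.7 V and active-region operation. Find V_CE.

V_CE ≈ 11 V

Base loop: V_CC = I_B·R_B + V_BE, so I_B = (15 − 0.7)/680 kΩ = 0.021 mA.
In the active region I_C = β·I_B = 250 × 0.021 = 5.26 mA.
Collector loop: V_CE = V_CC − I_C·R_C = 15 − 5.26×0.68 = 11.4 V.
Since V_CE = 11.4 V > V_CE(sat) ≈ 0.2 V, the transistor is in the active region as assumed.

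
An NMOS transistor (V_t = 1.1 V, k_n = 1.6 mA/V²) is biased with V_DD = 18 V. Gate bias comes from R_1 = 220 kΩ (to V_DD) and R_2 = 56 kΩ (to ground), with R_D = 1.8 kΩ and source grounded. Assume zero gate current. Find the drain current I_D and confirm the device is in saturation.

V_G = V_DD·R_2/(R_1+R_2) = 18×56/276 = 3.65 V. With the source grounded, V_GS = V_G = 3.65 V.
Assume saturation: I_D = (k_n/2)(V_GS − V_t)² = (1.6/2)×(3.65 − 1.1)² = 0.8×2.55² = 5.21 mA.
V_DS = V_DD − I_D·R_D = 18 − 5.21×1.8 = 8.62 V.
Saturation requires V_DS ≥ V_GS − V_t = 2.55 V; 8.62 ≥ 2.55 ✓.

I_D ≈ 5.2 mA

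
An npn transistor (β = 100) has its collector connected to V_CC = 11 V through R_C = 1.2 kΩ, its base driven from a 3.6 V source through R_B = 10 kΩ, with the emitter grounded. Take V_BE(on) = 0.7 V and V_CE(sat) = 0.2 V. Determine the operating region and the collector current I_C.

saturation; I_C ≈ 9 mA

Assume active: I_B = (3.6 − 0.7)/10 = 0.29 mA, giving I_C = β·I_B = 29 mA.
But then V_CE = 11 − 29×1.2 = -23.8 V < V_CE(sat) = 0.2 V — impossible in the active region.
So the transistor is saturated. With V_CE = 0.2 V, I_C = (V_CC − 0.2)/R_C = 10.8/1.2 = 9 mA.
Check: β·I_B = 29 mA > I_C = 9 mA, confirming saturation.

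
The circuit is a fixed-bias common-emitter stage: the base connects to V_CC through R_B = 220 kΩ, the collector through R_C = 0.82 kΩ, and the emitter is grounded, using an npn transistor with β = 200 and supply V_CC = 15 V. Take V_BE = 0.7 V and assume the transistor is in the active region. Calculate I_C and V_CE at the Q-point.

Base loop: V_CC = I_B·R_B + V_BE, so I_B = (15 − 0.7)/220 kΩ = 0.065 mA.
In the active region I_C = β·I_B = 200 × 0.065 = 13 mA.
Collector loop: V_CE = V_CC − I_C·R_C = 15 − 13×0.82 = 4.34 V.
Since V_CE = 4.34 V > V_CE(sat) ≈ 0.2 V, the transistor is in the active region as assumed.

I_C ≈ 13 mA, V_CE ≈ 4.3 V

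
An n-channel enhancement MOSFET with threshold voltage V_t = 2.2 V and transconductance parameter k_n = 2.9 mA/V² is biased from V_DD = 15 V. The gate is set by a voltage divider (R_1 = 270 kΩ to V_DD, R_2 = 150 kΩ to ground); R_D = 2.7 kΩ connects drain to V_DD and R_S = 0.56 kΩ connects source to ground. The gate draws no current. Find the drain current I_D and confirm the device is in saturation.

V_G = V_DD·R_2/(R_1+R_2) = 15×150/420 = 5.36 V.
Assume saturation: I_D = (k_n/2)(V_GS − V_t)² with V_GS = V_G − I_D·R_S = 5.36 − 0.56·I_D.
Substituting gives 0.455·I_D² − 6.13·I_D + 14.5 = 0, with roots I_D = 3.05 or 10.4 mA.
The root I_D = 10.4 mA gives V_GS = -0.482 V ≤ V_t, so take I_D = 3.05 mA.
Then V_GS = 3.65 V and V_DS = V_DD − I_D(R_D+R_S) = 15 − 3.05×3.26 = 5.06 V.
Saturation requires V_DS ≥ V_GS − V_t = 1.45 V; 5.06 ≥ 1.45 ✓.

I_D ≈ 3 mA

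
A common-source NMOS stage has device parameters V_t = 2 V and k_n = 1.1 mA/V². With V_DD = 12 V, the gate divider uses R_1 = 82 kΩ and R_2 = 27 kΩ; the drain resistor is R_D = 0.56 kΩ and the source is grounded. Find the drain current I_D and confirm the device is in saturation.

I_D ≈ 0.52 mA

V_G = V_DD·R_2/(R_1+R_2) = 12×27/109 = 2.97 V. With the source grounded, V_GS = V_G = 2.97 V.
Assume saturation: I_D = (k_n/2)(V_GS − V_t)² = (1.1/2)×(2.97 − 2)² = 0.55×0.972² = 0.52 mA.
V_DS = V_DD − I_D·R_D = 12 − 0.52×0.56 = 11.7 V.
Saturation requires V_DS ≥ V_GS − V_t = 0.972 V; 11.7 ≥ 0.972 ✓.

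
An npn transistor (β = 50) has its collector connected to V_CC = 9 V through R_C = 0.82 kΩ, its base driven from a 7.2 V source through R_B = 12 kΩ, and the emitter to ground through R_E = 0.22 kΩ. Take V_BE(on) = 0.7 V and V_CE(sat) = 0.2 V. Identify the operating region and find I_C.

saturation; I_C ≈ 8.4 mA

Assume active: I_B = (7.2 − 0.7)/(12 + 51×0.22) = 0.28 mA, I_C = β·I_B = 14 mA.
Then V_CE = 9 − 14×0.82 − 14.3×0.22 = -5.62 V < 0.2 V — the active assumption fails.
Re-solve with V_CE = 0.2 V. KCL at the emitter: V_E/R_E = (V_BB−0.7−V_E)/R_B + (V_CC−0.2−V_E)/R_C, giving V_E = 1.93 V.
I_C = (V_CC − 0.2 − V_E)/R_C = (8.8 − 1.93)/0.82 = 8.38 mA.
Check: I_B = (6.5 − 1.93)/12 = 0.381 mA, and β·I_B = 19.1 mA > I_C, confirming saturation.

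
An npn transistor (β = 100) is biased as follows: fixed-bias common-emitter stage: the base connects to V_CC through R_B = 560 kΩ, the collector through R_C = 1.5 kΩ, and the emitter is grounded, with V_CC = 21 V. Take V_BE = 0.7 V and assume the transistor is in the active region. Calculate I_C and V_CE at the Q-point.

I_C ≈ 3.6 mA, V_CE ≈ 16 V

Base loop: V_CC = I_B·R_B + V_BE, so I_B = (21 − 0.7)/560 kΩ = 0.0363 mA.
In the active region I_C = β·I_B = 100 × 0.0363 = 3.63 mA.
Collector loop: V_CE = V_CC − I_C·R_C = 21 − 3.63×1.5 = 15.6 V.
Since V_CE = 15.6 V > V_CE(sat) ≈ 0.2 V, the transistor is in the active region as assumed.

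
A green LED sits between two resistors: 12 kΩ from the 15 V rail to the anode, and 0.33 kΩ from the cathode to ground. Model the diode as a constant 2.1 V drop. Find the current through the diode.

I ≈ 1 mA

The two resistors are in series with the diode, so KVL gives 15 = I·12 + 2.1 + I·0.33.
I = (15 − 2.1) / (12 + 0.33) kΩ = 12.9 / 12.3 = 1.05 mA.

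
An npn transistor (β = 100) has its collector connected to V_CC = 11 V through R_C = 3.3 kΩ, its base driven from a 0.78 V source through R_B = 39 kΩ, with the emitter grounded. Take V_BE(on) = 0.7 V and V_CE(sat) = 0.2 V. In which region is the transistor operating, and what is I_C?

Assume active. Base-emitter loop: I_B = (V_BB − V_BE)/R_B = (0.78 − 0.7)/39 = 0.00205 mA.
I_C = β·I_B = 100×0.00205 = 0.205 mA.
V_CE = V_CC − I_C·R_C = 11 − 0.205×3.3 = 10.3 V > V_CE(sat), so the active-region assumption holds.

active; I_C ≈ 0.21 mA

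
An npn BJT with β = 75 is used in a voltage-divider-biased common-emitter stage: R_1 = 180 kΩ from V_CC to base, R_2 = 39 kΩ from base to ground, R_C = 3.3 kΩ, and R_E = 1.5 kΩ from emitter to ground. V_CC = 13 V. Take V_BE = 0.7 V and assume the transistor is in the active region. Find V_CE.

V_CE ≈ 9 V

Thevenize the base divider: V_Th = V_CC·R_2/(R_1+R_2) = 13×39/219 = 2.32 V, R_Th = R_1‖R_2 = 32.1 kΩ.
Base-emitter loop: V_Th = I_B·R_Th + V_BE + (β+1)I_B·R_E, so I_B = (2.32 − 0.7) / (32.1 + 76×1.5) = 0.0111 mA.
I_C = β·I_B = 75×0.0111 = 0.829 mA, and I_E = (β+1)I_B = 0.84 mA.
V_CE = V_CC − I_C·R_C − I_E·R_E = 13 − 0.829×3.3 − 0.84×1.5 = 9 V.
V_CE = 9 V > 0.2 V confirms active-region operation.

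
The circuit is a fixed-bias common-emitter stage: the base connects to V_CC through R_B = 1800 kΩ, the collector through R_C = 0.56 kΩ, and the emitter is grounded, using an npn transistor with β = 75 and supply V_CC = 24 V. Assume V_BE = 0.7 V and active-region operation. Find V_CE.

V_CE ≈ 23 V

Base loop: V_CC = I_B·R_B + V_BE, so I_B = (24 − 0.7)/1800 kΩ = 0.0129 mA.
In the active region I_C = β·I_B = 75 × 0.0129 = 0.971 mA.
Collector loop: V_CE = V_CC − I_C·R_C = 24 − 0.971×0.56 = 23.5 V.
Since V_CE = 23.5 V > V_CE(sat) ≈ 0.2 V, the transistor is in the active region as assumed.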